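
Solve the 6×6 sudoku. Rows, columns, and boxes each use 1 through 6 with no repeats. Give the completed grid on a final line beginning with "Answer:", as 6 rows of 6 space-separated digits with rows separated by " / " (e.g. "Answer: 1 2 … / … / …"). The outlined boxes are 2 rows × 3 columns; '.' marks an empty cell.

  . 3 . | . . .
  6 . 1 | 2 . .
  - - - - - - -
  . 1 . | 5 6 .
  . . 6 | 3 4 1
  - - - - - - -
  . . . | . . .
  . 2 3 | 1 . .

Step 1. [r6c5∈{5}] r6c5 is down to just 5, so r6c5=5.
Step 2. [r6c1∈{4}] nothing but 4 survives at r6c1. So r6c1=4.
Step 3. [r4c1∈{2,5}] in row 4, 2 fits only at r4c1 ⇒ r4c1=2.
Step 4. [r1c1∈{5}] nothing but 5 survives at r1c1. So r1c1=5.
Step 5. [r5c2∈{5,6}] across col 2, 6 lands solely at r5c2, so r5c2=6.
Step 6. [r2c6∈{3,4,5}] r2c6 is the only open cell in row 2 admitting 5 ⇒ r2c6=5.
Step 7. [r5c6∈{2,3,4}] col 6 places 3 nowhere but r5c6, so r5c6=3.
Step 8. [r1c6∈{4,6}] r1c6 is the only open cell in col 6 admitting 4, so r1c6=4.
Step 9. [r5c3∈{5}] r5c3's peers cover all but 5 ⇒ r5c3=5.
Step 10. [r3c1∈{3}] r3c1 has the single candidate 3, so r3c1=3.
Step 11. [r5c4∈{4}] r5c4 is down to just 4. So r5c4=4.
Step 12. [r1c5∈{1}] only 1 remains possible at r1c5. So r1c5=1.
Step 13. [r3c3∈{4}] nothing but 4 survives at r3c3. So r3c3=4.
Step 14. [r6c6∈{6}] r6c6 has the single candidate 6, so r6c6=6.
Step 15. [r3c6∈{2}] nothing but 2 survives at r3c6, so r3c6=2.
Step 16. [r2c5∈{3}] r2c5 is down to just 3 ⇒ r2c5=3.
Step 17. [r5c1∈{1}] only 1 remains possible at r5c1, so r5c1=1.
Step 18. [r2c2∈{4}] only 4 remains possible at r2c2 ⇒ r2c2=4.
Step 19. [r1c3∈{2}] nothing but 2 survives at r1c3, so r1c3=2.
Step 20. [r5c5∈{2}] r5c5 has the single candidate 2. So r5c5=2.
Step 21. [r1c4∈{6}] r1c4's peers cover all but 6 ⇒ r1c4=6.
Step 22. [r4c2∈{5}] nothing but 5 survives at r4c2, so r4c2=5.

Answer: 5 3 2 6 1 4 / 6 4 1 2 3 5 / 3 1 4 5 6 2 / 2 5 6 3 4 1 / 1 6 5 4 2 3 / 4 2 3 1 5 6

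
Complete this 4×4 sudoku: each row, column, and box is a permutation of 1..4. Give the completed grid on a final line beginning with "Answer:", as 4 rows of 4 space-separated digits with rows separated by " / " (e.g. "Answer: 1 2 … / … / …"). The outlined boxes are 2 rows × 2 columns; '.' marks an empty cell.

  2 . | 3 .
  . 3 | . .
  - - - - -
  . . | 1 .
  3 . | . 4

Step 1. [r1c2∈{1,4}] in row 1, 4 fits only at r1c2, so r1c2=4.
Step 2. [r4c3∈{2}] nothing but 2 survives at r4c3. So r4c3=2.
Step 3. [r1c4∈{1}] r1c4 has the single candidate 1, so r1c4=1.
Step 4. [r3c2∈{2}] r3c2 is down to just 2, so r3c2=2.
Step 5. [r4c2∈{1}] nothing but 1 survives at r4c2 ⇒ r4c2=1.
Step 6. [r3c1∈{4}] nothing but 4 survives at r3c1. So r3c1=4.
Step 7. [r2c4∈{2}] r2c4's peers cover all but 2 ⇒ r2c4=2.
Step 8. [r2c1∈{1}] nothing but 1 survives at r2c1 ⇒ r2c1=1.
Step 9. [r2c3∈{4}] r2c3 is down to just 4, so r2c3=4.
Step 10. [r3c4∈{3}] r3c4's peers cover all but 3, so r3c4=3.

Answer: 2 4 3 1 / 1 3 4 2 / 4 2 1 3 / 3 1 2 4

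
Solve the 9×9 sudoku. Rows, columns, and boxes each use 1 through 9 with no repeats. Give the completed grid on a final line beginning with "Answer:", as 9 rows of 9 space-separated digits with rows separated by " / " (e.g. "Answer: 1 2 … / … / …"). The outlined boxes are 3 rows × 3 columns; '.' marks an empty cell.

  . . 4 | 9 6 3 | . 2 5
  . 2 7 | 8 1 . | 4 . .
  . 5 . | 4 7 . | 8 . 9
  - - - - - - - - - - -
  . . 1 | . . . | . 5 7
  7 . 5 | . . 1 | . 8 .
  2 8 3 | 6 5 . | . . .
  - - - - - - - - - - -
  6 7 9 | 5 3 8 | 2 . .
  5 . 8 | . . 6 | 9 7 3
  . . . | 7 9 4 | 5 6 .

Step 1. [r1c2∈{1}] r1c2's peers cover all but 1. So r1c2=1.
Step 2. [r5c2∈{4,6,9}] in row 5, 9 fits only at r5c2. So r5c2=9.
Step 3. [r5c9∈{2,4,6}] col 9 places 2 nowhere but r5c9. So r5c9=2.
Step 4. [r3c1∈{3}] r3c1 has the single candidate 3 ⇒ r3c1=3.
Step 5. [r6c8∈{1,4,9}] across col 8, 9 lands solely at r6c8. So r6c8=9.
Step 6. [r5c7∈{3,6}] 6 has one home in row 5: r5c7 ⇒ r5c7=6.
Step 7. [r7c8∈{1,4}] 4 has one home in col 8: r7c8 ⇒ r7c8=4.
Step 8. [r4c1∈{4}] r4c1 is down to just 4, so r4c1=4.
Step 9. [r8c5∈{2}] only 2 remains possible at r8c5, so r8c5=2.
Step 10. [r7c9∈{1}] only 1 remains possible at r7c9 ⇒ r7c9=1.
Step 11. [r4c4∈{2,3}] col 4 places 2 nowhere but r4c4. So r4c4=2.
Step 12. [r6c9∈{4}] nothing but 4 survives at r6c9. So r6c9=4.
Step 13. [r4c5∈{8}] only 8 remains possible at r4c5, so r4c5=8.
Step 14. [r9c1∈{1}] r9c1 has the single candidate 1. So r9c1=1.
Step 15. [r6c7∈{1}] r6c7 has the single candidate 1, so r6c7=1.
Step 16. [r2c1∈{9}] nothing but 9 survives at r2c1. So r2c1=9.
Step 17. [r4c2∈{6}] r4c2 has the single candidate 6, so r4c2=6.
Step 18. [r5c5∈{4}] r5c5 is down to just 4 ⇒ r5c5=4.
Step 19. [r2c6∈{5}] only 5 remains possible at r2c6, so r2c6=5.
Step 20. [r9c3∈{2}] r9c3's peers cover all but 2 ⇒ r9c3=2.
Step 21. [r1c1∈{8}] r1c1 is down to just 8 ⇒ r1c1=8.
Step 22. [r2c8∈{3}] r2c8 is down to just 3, so r2c8=3.
Step 23. [r9c9∈{8}] r9c9's peers cover all but 8. So r9c9=8.
Step 24. [r6c6∈{7}] r6c6 has the single candidate 7, so r6c6=7.
Step 25. [r9c2∈{3}] r9c2 is down to just 3 ⇒ r9c2=3.
Step 26. [r8c2∈{4}] r8c2 is down to just 4 ⇒ r8c2=4.
Step 27. [r1c7∈{7}] r1c7 has the single candidate 7, so r1c7=7.
Step 28. [r3c3∈{6}] r3c3 has the single candidate 6, so r3c3=6.
Step 29. [r3c8∈{1}] only 1 remains possible at r3c8 ⇒ r3c8=1.
Step 30. [r8c4∈{1}] only 1 remains possible at r8c4. So r8c4=1.
Step 31. [r4c6∈{9}] only 9 remains possible at r4c6 ⇒ r4c6=9.
Step 32. [r3c6∈{2}] r3c6 has the single candidate 2, so r3c6=2.
Step 33. [r5c4∈{3}] r5c4 has the single candidate 3, so r5c4=3.
Step 34. [r4c7∈{3}] r4c7 is down to just 3 ⇒ r4c7=3.
Step 35. [r2c9∈{6}] r2c9 has the single candidate 6, so r2c9=6.

Answer: 8 1 4 9 6 3 7 2 5 / 9 2 7 8 1 5 4 3 6 / 3 5 6 4 7 2 8 1 9 / 4 6 1 2 8 9 3 5 7 / 7 9 5 3 4 1 6 8 2 / 2 8 3 6 5 7 1 9 4 / 6 7 9 5 3 8 2 4 1 / 5 4 8 1 2 6 9 7 3 / 1 3 2 7 9 4 5 6 8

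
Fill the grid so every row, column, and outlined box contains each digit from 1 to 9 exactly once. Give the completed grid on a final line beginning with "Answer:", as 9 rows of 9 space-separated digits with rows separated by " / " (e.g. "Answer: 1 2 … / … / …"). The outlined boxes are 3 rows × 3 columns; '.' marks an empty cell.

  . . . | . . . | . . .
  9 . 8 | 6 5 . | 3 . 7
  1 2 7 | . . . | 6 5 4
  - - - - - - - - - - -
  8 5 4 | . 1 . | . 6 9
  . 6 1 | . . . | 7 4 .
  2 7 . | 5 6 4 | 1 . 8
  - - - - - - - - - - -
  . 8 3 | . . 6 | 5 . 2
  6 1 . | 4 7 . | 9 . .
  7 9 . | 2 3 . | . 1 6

Step 1. [r1c8∈{2,8,9}] col 8 places 9 nowhere but r1c8. So r1c8=9.
Step 2. [r1c7∈{2,8}] in box 3, 8 fits only at r1c7, so r1c7=8.
Step 3. [r1c2∈{3,4}] in col 2, 3 fits only at r1c2, so r1c2=3.
Step 4. [r9c6∈{5,8}] across row 9, 8 lands solely at r9c6. So r9c6=8.
Step 5. [r7c5∈{9}] r7c5's peers cover all but 9 ⇒ r7c5=9.
Step 6. [r5c1∈{3}] only 3 remains possible at r5c1 ⇒ r5c1=3.
Step 7. [r2c6∈{1,2}] across row 2, 1 lands solely at r2c6. So r2c6=1.
Step 8. [r9c3∈{5}] nothing but 5 survives at r9c3, so r9c3=5.
Step 9. [r1c4∈{7}] r1c4 is down to just 7. So r1c4=7.
Step 10. [r1c6∈{2}] r1c6 is down to just 2, so r1c6=2.
Step 11. [r4c4∈{3}] nothing but 3 survives at r4c4. So r4c4=3.
Step 12. [r3c5∈{8}] nothing but 8 survives at r3c5, so r3c5=8.
Step 13. [r3c4∈{9}] nothing but 9 survives at r3c4 ⇒ r3c4=9.
Step 14. [r1c5∈{4}] r1c5's peers cover all but 4. So r1c5=4.
Step 15. [r8c8∈{3,8}] row 8 places 8 nowhere but r8c8 ⇒ r8c8=8.
Step 16. [r5c5∈{2}] only 2 remains possible at r5c5, so r5c5=2.
Step 17. [r5c9∈{5}] only 5 remains possible at r5c9. So r5c9=5.
Step 18. [r9c7∈{4}] only 4 remains possible at r9c7. So r9c7=4.
Step 19. [r1c9∈{1}] nothing but 1 survives at r1c9, so r1c9=1.
Step 20. [r8c3∈{2}] only 2 remains possible at r8c3. So r8c3=2.
Step 21. [r2c2∈{4}] r2c2's peers cover all but 4, so r2c2=4.
Step 22. [r1c1∈{5}] r1c1 has the single candidate 5. So r1c1=5.
Step 23. [r4c7∈{2}] r4c7 has the single candidate 2, so r4c7=2.
Step 24. [r4c6∈{7}] only 7 remains possible at r4c6, so r4c6=7.
Step 25. [r6c8∈{3}] r6c8's peers cover all but 3 ⇒ r6c8=3.
Step 26. [r6c3∈{9}] nothing but 9 survives at r6c3. So r6c3=9.
Step 27. [r1c3∈{6}] nothing but 6 survives at r1c3. So r1c3=6.
Step 28. [r3c6∈{3}] r3c6 is down to just 3, so r3c6=3.
Step 29. [r5c6∈{9}] nothing but 9 survives at r5c6 ⇒ r5c6=9.
Step 30. [r7c4∈{1}] r7c4 is down to just 1 ⇒ r7c4=1.
Step 31. [r7c8∈{7}] nothing but 7 survives at r7c8 ⇒ r7c8=7.
Step 32. [r2c8∈{2}] nothing but 2 survives at r2c8 ⇒ r2c8=2.
Step 33. [r8c9∈{3}] only 3 remains possible at r8c9 ⇒ r8c9=3.
Step 34. [r8c6∈{5}] r8c6's peers cover all but 5. So r8c6=5.
Step 35. [r5c4∈{8}] r5c4 has the single candidate 8. So r5c4=8.
Step 36. [r7c1∈{4}] r7c1's peers cover all but 4, so r7c1=4.

Answer: 5 3 6 7 4 2 8 9 1 / 9 4 8 6 5 1 3 2 7 / 1 2 7 9 8 3 6 5 4 / 8 5 4 3 1 7 2 6 9 / 3 6 1 8 2 9 7 4 5 / 2 7 9 5 6 4 1 3 8 / 4 8 3 1 9 6 5 7 2 / 6 1 2 4 7 5 9 8 3 / 7 9 5 2 3 8 4 1 6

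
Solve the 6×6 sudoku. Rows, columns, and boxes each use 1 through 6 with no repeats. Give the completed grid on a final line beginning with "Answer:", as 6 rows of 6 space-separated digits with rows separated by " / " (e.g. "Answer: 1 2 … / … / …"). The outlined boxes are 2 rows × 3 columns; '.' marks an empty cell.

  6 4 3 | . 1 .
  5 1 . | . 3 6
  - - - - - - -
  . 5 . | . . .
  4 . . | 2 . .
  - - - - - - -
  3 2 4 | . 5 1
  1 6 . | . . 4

Step 1. [r3c4∈{1,3,4,6}] 1 has one home in col 4: r3c4, so r3c4=1.
Step 2. [r4c6∈{3,5}] in row 4, 5 fits only at r4c6 ⇒ r4c6=5.
Step 3. [r4c5∈{6}] r4c5 is down to just 6 ⇒ r4c5=6.
Step 4. [r3c1∈{2}] nothing but 2 survives at r3c1, so r3c1=2.
Step 5. [r2c3∈{2}] r2c3's peers cover all but 2 ⇒ r2c3=2.
Step 6. [r6c4∈{3}] r6c4 has the single candidate 3. So r6c4=3.
Step 7. [r4c2∈{3}] r4c2 has the single candidate 3. So r4c2=3.
Step 8. [r2c4∈{4}] nothing but 4 survives at r2c4. So r2c4=4.
Step 9. [r1c6∈{2}] nothing but 2 survives at r1c6. So r1c6=2.
Step 10. [r3c6∈{3}] r3c6 has the single candidate 3 ⇒ r3c6=3.
Step 11. [r3c3∈{6}] nothing but 6 survives at r3c3, so r3c3=6.
Step 12. [r3c5∈{4}] r3c5 is down to just 4. So r3c5=4.
Step 13. [r6c5∈{2}] r6c5 is down to just 2. So r6c5=2.
Step 14. [r1c4∈{5}] r1c4 is down to just 5. So r1c4=5.
Step 15. [r4c3∈{1}] r4c3 is down to just 1. So r4c3=1.
Step 16. [r6c3∈{5}] r6c3 has the single candidate 5, so r6c3=5.
Step 17. [r5c4∈{6}] only 6 remains possible at r5c4, so r5c4=6.

Answer: 6 4 3 5 1 2 / 5 1 2 4 3 6 / 2 5 6 1 4 3 / 4 3 1 2 6 5 / 3 2 4 6 5 1 / 1 6 5 3 2 4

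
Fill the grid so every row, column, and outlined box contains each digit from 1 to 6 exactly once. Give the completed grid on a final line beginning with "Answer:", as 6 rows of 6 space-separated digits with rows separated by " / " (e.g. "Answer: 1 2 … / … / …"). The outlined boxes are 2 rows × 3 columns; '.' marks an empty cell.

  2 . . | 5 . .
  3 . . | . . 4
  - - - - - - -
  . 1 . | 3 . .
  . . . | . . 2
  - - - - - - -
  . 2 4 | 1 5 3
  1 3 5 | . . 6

Step 1. [r4c5∈{1,4,6}] r4c5 is the only open cell in row 4 admitting 1, so r4c5=1.
Step 2. [r5c1∈{6}] r5c1 has the single candidate 6, so r5c1=6.
Step 3. [r2c3∈{1,6}] row 2 places 1 nowhere but r2c3 ⇒ r2c3=1.
Step 4. [r1c3∈{6}] nothing but 6 survives at r1c3 ⇒ r1c3=6.
Step 5. [r3c5∈{4,6}] row 3 places 6 nowhere but r3c5, so r3c5=6.
Step 6. [r4c4∈{4}] r4c4 has the single candidate 4. So r4c4=4.
Step 7. [r6c4∈{2}] nothing but 2 survives at r6c4, so r6c4=2.
Step 8. [r4c1∈{5}] r4c1 has the single candidate 5. So r4c1=5.
Step 9. [r2c2∈{5}] nothing but 5 survives at r2c2 ⇒ r2c2=5.
Step 10. [r3c3∈{2}] r3c3's peers cover all but 2, so r3c3=2.
Step 11. [r4c2∈{6}] r4c2 is down to just 6. So r4c2=6.
Step 12. [r3c1∈{4}] r3c1 has the single candidate 4, so r3c1=4.
Step 13. [r2c5∈{2}] only 2 remains possible at r2c5, so r2c5=2.
Step 14. [r1c5∈{3}] nothing but 3 survives at r1c5 ⇒ r1c5=3.
Step 15. [r2c4∈{6}] r2c4 has the single candidate 6. So r2c4=6.
Step 16. [r4c3∈{3}] r4c3's peers cover all but 3 ⇒ r4c3=3.
Step 17. [r1c2∈{4}] r1c2 has the single candidate 4 ⇒ r1c2=4.
Step 18. [r6c5∈{4}] nothing but 4 survives at r6c5. So r6c5=4.
Step 19. [r3c6∈{5}] only 5 remains possible at r3c6. So r3c6=5.
Step 20. [r1c6∈{1}] r1c6 has the single candidate 1, so r1c6=1.

Answer: 2 4 6 5 3 1 / 3 5 1 6 2 4 / 4 1 2 3 6 5 / 5 6 3 4 1 2 / 6 2 4 1 5 3 / 1 3 5 2 4 6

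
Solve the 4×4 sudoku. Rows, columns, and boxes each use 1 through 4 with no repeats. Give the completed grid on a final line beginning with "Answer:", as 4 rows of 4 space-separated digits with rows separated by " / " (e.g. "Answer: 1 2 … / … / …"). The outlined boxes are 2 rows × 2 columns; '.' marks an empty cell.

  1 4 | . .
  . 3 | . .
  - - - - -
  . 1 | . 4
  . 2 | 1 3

Step 1. [r1c4∈{2}] r1c4's peers cover all but 2, so r1c4=2.
Step 2. [r2c1∈{2}] only 2 remains possible at r2c1 ⇒ r2c1=2.
Step 3. [r2c3∈{4}] r2c3 has the single candidate 4. So r2c3=4.
Step 4. [r1c3∈{3}] only 3 remains possible at r1c3 ⇒ r1c3=3.
Step 5. [r4c1∈{4}] r4c1 is down to just 4 ⇒ r4c1=4.
Step 6. [r3c1∈{3}] r3c1's peers cover all but 3 ⇒ r3c1=3.
Step 7. [r3c3∈{2}] only 2 remains possible at r3c3 ⇒ r3c3=2.
Step 8. [r2c4∈{1}] r2c4's peers cover all but 1. So r2c4=1.

Answer: 1 4 3 2 / 2 3 4 1 / 3 1 2 4 / 4 2 1 3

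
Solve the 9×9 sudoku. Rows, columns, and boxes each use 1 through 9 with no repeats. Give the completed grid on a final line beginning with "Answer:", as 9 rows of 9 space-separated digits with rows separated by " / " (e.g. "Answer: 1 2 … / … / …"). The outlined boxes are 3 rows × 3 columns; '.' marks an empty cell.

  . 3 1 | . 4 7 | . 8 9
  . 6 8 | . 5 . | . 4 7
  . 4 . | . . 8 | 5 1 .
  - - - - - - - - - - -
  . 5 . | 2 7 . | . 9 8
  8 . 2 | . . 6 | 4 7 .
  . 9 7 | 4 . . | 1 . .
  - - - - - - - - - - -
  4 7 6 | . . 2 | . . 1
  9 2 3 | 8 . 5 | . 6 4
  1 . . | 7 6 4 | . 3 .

Step 1. [r6c6∈{3}] r6c6 has the single candidate 3 ⇒ r6c6=3.
Step 2. [r3c5∈{2,3,9}] in col 5, 2 fits only at r3c5 ⇒ r3c5=2.
Step 3. [r2c6∈{1,9}] in col 6, 9 fits only at r2c6 ⇒ r2c6=9.
Step 4. [r9c7∈{2,8,9}] r9c7 is the only open cell in row 9 admitting 9 ⇒ r9c7=9.
Step 5. [r5c9∈{3,5}] r5c9 is the only open cell in row 5 admitting 3, so r5c9=3.
Step 6. [r3c9∈{6}] r3c9's peers cover all but 6 ⇒ r3c9=6.
Step 7. [r5c4∈{1,5,9}] 5 has one home in row 5: r5c4 ⇒ r5c4=5.
Step 8. [r9c9∈{2,5}] r9c9 is the only open cell in row 9 admitting 2. So r9c9=2.
Step 9. [r3c4∈{3}] r3c4's peers cover all but 3. So r3c4=3.
Step 10. [r5c5∈{1,9}] across row 5, 9 lands solely at r5c5. So r5c5=9.
Step 11. [r1c7∈{2}] nothing but 2 survives at r1c7, so r1c7=2.
Step 12. [r7c8∈{5}] r7c8's peers cover all but 5 ⇒ r7c8=5.
Step 13. [r4c1∈{3,6}] 3 has one home in row 4: r4c1. So r4c1=3.
Step 14. [r8c7∈{7}] r8c7's peers cover all but 7, so r8c7=7.
Step 15. [r1c4∈{6}] only 6 remains possible at r1c4, so r1c4=6.
Step 16. [r4c3∈{4}] nothing but 4 survives at r4c3, so r4c3=4.
Step 17. [r7c4∈{9}] r7c4 has the single candidate 9, so r7c4=9.
Step 18. [r9c2∈{8}] only 8 remains possible at r9c2. So r9c2=8.
Step 19. [r7c5∈{3}] r7c5's peers cover all but 3 ⇒ r7c5=3.
Step 20. [r6c1∈{6}] r6c1 is down to just 6 ⇒ r6c1=6.
Step 21. [r1c1∈{5}] r1c1 is down to just 5. So r1c1=5.
Step 22. [r3c1∈{7}] r3c1 is down to just 7, so r3c1=7.
Step 23. [r5c2∈{1}] nothing but 1 survives at r5c2, so r5c2=1.
Step 24. [r7c7∈{8}] nothing but 8 survives at r7c7, so r7c7=8.
Step 25. [r4c6∈{1}] r4c6 is down to just 1, so r4c6=1.
Step 26. [r6c8∈{2}] r6c8 has the single candidate 2, so r6c8=2.
Step 27. [r3c3∈{9}] nothing but 9 survives at r3c3 ⇒ r3c3=9.
Step 28. [r9c3∈{5}] r9c3 is down to just 5 ⇒ r9c3=5.
Step 29. [r6c5∈{8}] only 8 remains possible at r6c5. So r6c5=8.
Step 30. [r2c7∈{3}] nothing but 3 survives at r2c7, so r2c7=3.
Step 31. [r4c7∈{6}] r4c7 is down to just 6. So r4c7=6.
Step 32. [r8c5∈{1}] r8c5's peers cover all but 1. So r8c5=1.
Step 33. [r2c1∈{2}] r2c1 is down to just 2, so r2c1=2.
Step 34. [r2c4∈{1}] r2c4 is down to just 1. So r2c4=1.
Step 35. [r6c9∈{5}] r6c9's peers cover all but 5 ⇒ r6c9=5.

Answer: 5 3 1 6 4 7 2 8 9 / 2 6 8 1 5 9 3 4 7 / 7 4 9 3 2 8 5 1 6 / 3 5 4 2 7 1 6 9 8 / 8 1 2 5 9 6 4 7 3 / 6 9 7 4 8 3 1 2 5 / 4 7 6 9 3 2 8 5 1 / 9 2 3 8 1 5 7 6 4 / 1 8 5 7 6 4 9 3 2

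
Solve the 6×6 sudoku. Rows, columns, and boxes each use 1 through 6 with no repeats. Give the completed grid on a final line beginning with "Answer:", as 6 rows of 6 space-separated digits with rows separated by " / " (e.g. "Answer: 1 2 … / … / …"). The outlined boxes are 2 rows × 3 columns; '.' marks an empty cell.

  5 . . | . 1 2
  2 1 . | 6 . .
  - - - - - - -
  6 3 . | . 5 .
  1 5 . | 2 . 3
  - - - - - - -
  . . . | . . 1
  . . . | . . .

Step 1. [r6c6∈{4,5,6}] col 6 places 6 nowhere but r6c6, so r6c6=6.
Step 2. [r4c3∈{4}] r4c3's peers cover all but 4. So r4c3=4.
Step 3. [r2c3∈{3}] r2c3 is down to just 3, so r2c3=3.
Step 4. [r1c2∈{4,6}] 4 has one home in box 1: r1c2 ⇒ r1c2=4.
Step 5. [r6c2∈{2}] r6c2's peers cover all but 2, so r6c2=2.
Step 6. [r2c5∈{4}] nothing but 4 survives at r2c5. So r2c5=4.
Step 7. [r6c5∈{3}] r6c5's peers cover all but 3 ⇒ r6c5=3.
Step 8. [r6c1∈{4}] only 4 remains possible at r6c1, so r6c1=4.
Step 9. [r5c4∈{4,5}] across row 5, 4 lands solely at r5c4. So r5c4=4.
Step 10. [r5c3∈{5,6}] in row 5, 5 fits only at r5c3 ⇒ r5c3=5.
Step 11. [r5c5∈{2}] r5c5 has the single candidate 2 ⇒ r5c5=2.
Step 12. [r5c1∈{3}] r5c1 is down to just 3 ⇒ r5c1=3.
Step 13. [r6c3∈{1}] r6c3's peers cover all but 1. So r6c3=1.
Step 14. [r5c2∈{6}] only 6 remains possible at r5c2, so r5c2=6.
Step 15. [r4c5∈{6}] r4c5's peers cover all but 6, so r4c5=6.
Step 16. [r3c6∈{4}] r3c6 has the single candidate 4 ⇒ r3c6=4.
Step 17. [r3c4∈{1}] r3c4's peers cover all but 1 ⇒ r3c4=1.
Step 18. [r1c4∈{3}] r1c4's peers cover all but 3, so r1c4=3.
Step 19. [r2c6∈{5}] r2c6 has the single candidate 5 ⇒ r2c6=5.
Step 20. [r3c3∈{2}] r3c3 has the single candidate 2. So r3c3=2.
Step 21. [r1c3∈{6}] only 6 remains possible at r1c3. So r1c3=6.
Step 22. [r6c4∈{5}] r6c4 has the single candidate 5, so r6c4=5.

Answer: 5 4 6 3 1 2 / 2 1 3 6 4 5 / 6 3 2 1 5 4 / 1 5 4 2 6 3 / 3 6 5 4 2 1 / 4 2 1 5 3 6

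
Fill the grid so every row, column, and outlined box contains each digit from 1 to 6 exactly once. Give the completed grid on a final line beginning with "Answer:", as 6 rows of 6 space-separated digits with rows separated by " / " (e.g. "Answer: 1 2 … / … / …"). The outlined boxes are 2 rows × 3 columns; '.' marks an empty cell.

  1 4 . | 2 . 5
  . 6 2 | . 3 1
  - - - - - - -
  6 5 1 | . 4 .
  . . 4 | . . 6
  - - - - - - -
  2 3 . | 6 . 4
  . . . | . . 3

Step 1. [r5c5∈{1,5}] row 5 places 1 nowhere but r5c5. So r5c5=1.
Step 2. [r6c4∈{5}] r6c4 is down to just 5. So r6c4=5.
Step 3. [r4c5∈{2,5}] 5 has one home in row 4: r4c5 ⇒ r4c5=5.
Step 4. [r4c1∈{3}] r4c1 is down to just 3 ⇒ r4c1=3.
Step 5. [r6c1∈{4}] r6c1's peers cover all but 4, so r6c1=4.
Step 6. [r5c3∈{5}] r5c3's peers cover all but 5, so r5c3=5.
Step 7. [r4c2∈{2}] only 2 remains possible at r4c2. So r4c2=2.
Step 8. [r3c4∈{3}] nothing but 3 survives at r3c4. So r3c4=3.
Step 9. [r6c3∈{6}] r6c3 has the single candidate 6 ⇒ r6c3=6.
Step 10. [r2c4∈{4}] r2c4 has the single candidate 4 ⇒ r2c4=4.
Step 11. [r3c6∈{2}] r3c6 is down to just 2. So r3c6=2.
Step 12. [r4c4∈{1}] r4c4 is down to just 1 ⇒ r4c4=1.
Step 13. [r2c1∈{5}] nothing but 5 survives at r2c1 ⇒ r2c1=5.
Step 14. [r1c5∈{6}] only 6 remains possible at r1c5. So r1c5=6.
Step 15. [r6c2∈{1}] r6c2's peers cover all but 1, so r6c2=1.
Step 16. [r6c5∈{2}] nothing but 2 survives at r6c5, so r6c5=2.
Step 17. [r1c3∈{3}] nothing but 3 survives at r1c3, so r1c3=3.

Answer: 1 4 3 2 6 5 / 5 6 2 4 3 1 / 6 5 1 3 4 2 / 3 2 4 1 5 6 / 2 3 5 6 1 4 / 4 1 6 5 2 3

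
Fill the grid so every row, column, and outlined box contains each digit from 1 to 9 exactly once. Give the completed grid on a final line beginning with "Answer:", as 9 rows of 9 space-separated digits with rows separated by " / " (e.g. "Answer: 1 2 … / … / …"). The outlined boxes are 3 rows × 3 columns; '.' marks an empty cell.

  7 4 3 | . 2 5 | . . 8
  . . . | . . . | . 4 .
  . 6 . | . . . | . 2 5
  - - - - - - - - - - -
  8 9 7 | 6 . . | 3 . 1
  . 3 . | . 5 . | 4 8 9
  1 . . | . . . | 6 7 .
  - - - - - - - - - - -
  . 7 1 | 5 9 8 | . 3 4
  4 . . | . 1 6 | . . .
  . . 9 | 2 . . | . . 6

Step 1. [r4c5∈{4}] r4c5 has the single candidate 4. So r4c5=4.
Step 2. [r2c2∈{1,2,5,8}] r2c2 is the only open cell in col 2 admitting 1, so r2c2=1.
Step 3. [r8c4∈{3,7}] r8c4 is the only open cell in row 8 admitting 3 ⇒ r8c4=3.
Step 4. [r3c4∈{1,4,7,8,9}] r3c4 is the only open cell in col 4 admitting 4. So r3c4=4.
Step 5. [r6c9∈{2}] only 2 remains possible at r6c9 ⇒ r6c9=2.
Step 6. [r8c2∈{2,5,8}] across col 2, 2 lands solely at r8c2 ⇒ r8c2=2.
Step 7. [r9c5∈{7}] only 7 remains possible at r9c5. So r9c5=7.
Step 8. [r2c9∈{3,7}] 3 has one home in col 9: r2c9. So r2c9=3.
Step 9. [r3c1∈{9}] r3c1 has the single candidate 9. So r3c1=9.
Step 10. [r9c2∈{5,8}] in col 2, 8 fits only at r9c2 ⇒ r9c2=8.
Step 11. [r8c3∈{5}] nothing but 5 survives at r8c3 ⇒ r8c3=5.
Step 12. [r8c8∈{9}] r8c8 has the single candidate 9, so r8c8=9.
Step 13. [r9c7∈{1,5}] col 7 places 5 nowhere but r9c7. So r9c7=5.
Step 14. [r3c3∈{8}] only 8 remains possible at r3c3 ⇒ r3c3=8.
Step 15. [r2c3∈{2}] only 2 remains possible at r2c3. So r2c3=2.
Step 16. [r3c5∈{3}] r3c5 is down to just 3. So r3c5=3.
Step 17. [r6c5∈{8}] r6c5's peers cover all but 8, so r6c5=8.
Step 18. [r6c4∈{9}] nothing but 9 survives at r6c4 ⇒ r6c4=9.
Step 19. [r1c4∈{1}] r1c4 is down to just 1 ⇒ r1c4=1.
Step 20. [r3c6∈{7}] r3c6 is down to just 7 ⇒ r3c6=7.
Step 21. [r5c1∈{2,6}] r5c1 is the only open cell in col 1 admitting 2. So r5c1=2.
Step 22. [r2c7∈{7,9}] r2c7 is the only open cell in row 2 admitting 7, so r2c7=7.
Step 23. [r9c6∈{4}] only 4 remains possible at r9c6, so r9c6=4.
Step 24. [r6c3∈{4}] r6c3 is down to just 4. So r6c3=4.
Step 25. [r7c7∈{2}] only 2 remains possible at r7c7. So r7c7=2.
Step 26. [r5c4∈{7}] r5c4 has the single candidate 7 ⇒ r5c4=7.
Step 27. [r4c6∈{2}] r4c6's peers cover all but 2. So r4c6=2.
Step 28. [r1c7∈{9}] r1c7 has the single candidate 9. So r1c7=9.
Step 29. [r2c6∈{9}] r2c6 has the single candidate 9, so r2c6=9.
Step 30. [r8c7∈{8}] r8c7 has the single candidate 8. So r8c7=8.
Step 31. [r9c1∈{3}] r9c1 is down to just 3. So r9c1=3.
Step 32. [r1c8∈{6}] nothing but 6 survives at r1c8. So r1c8=6.
Step 33. [r4c8∈{5}] nothing but 5 survives at r4c8, so r4c8=5.
Step 34. [r6c2∈{5}] only 5 remains possible at r6c2. So r6c2=5.
Step 35. [r3c7∈{1}] only 1 remains possible at r3c7. So r3c7=1.
Step 36. [r2c5∈{6}] r2c5 has the single candidate 6. So r2c5=6.
Step 37. [r9c8∈{1}] nothing but 1 survives at r9c8, so r9c8=1.
Step 38. [r5c6∈{1}] r5c6's peers cover all but 1 ⇒ r5c6=1.
Step 39. [r6c6∈{3}] r6c6 has the single candidate 3. So r6c6=3.
Step 40. [r8c9∈{7}] nothing but 7 survives at r8c9 ⇒ r8c9=7.
Step 41. [r2c1∈{5}] only 5 remains possible at r2c1. So r2c1=5.
Step 42. [r5c3∈{6}] r5c3 has the single candidate 6 ⇒ r5c3=6.
Step 43. [r7c1∈{6}] r7c1 is down to just 6 ⇒ r7c1=6.
Step 44. [r2c4∈{8}] only 8 remains possible at r2c4, so r2c4=8.

Answer: 7 4 3 1 2 5 9 6 8 / 5 1 2 8 6 9 7 4 3 / 9 6 8 4 3 7 1 2 5 / 8 9 7 6 4 2 3 5 1 / 2 3 6 7 5 1 4 8 9 / 1 5 4 9 8 3 6 7 2 / 6 7 1 5 9 8 2 3 4 / 4 2 5 3 1 6 8 9 7 / 3 8 9 2 7 4 5 1 6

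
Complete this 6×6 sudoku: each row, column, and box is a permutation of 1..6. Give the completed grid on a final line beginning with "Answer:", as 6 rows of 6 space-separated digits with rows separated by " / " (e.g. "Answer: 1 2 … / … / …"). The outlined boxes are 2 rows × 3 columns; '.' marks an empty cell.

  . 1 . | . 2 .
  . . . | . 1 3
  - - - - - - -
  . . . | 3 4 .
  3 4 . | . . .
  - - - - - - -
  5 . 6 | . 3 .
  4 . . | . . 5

Step 1. [r5c2∈{2}] r5c2's peers cover all but 2 ⇒ r5c2=2.
Step 2. [r1c1∈{6}] r1c1's peers cover all but 6 ⇒ r1c1=6.
Step 3. [r2c2∈{5}] r2c2's peers cover all but 5 ⇒ r2c2=5.
Step 4. [r3c1∈{1,2}] r3c1 is the only open cell in col 1 admitting 1. So r3c1=1.
Step 5. [r1c6∈{4}] nothing but 4 survives at r1c6. So r1c6=4.
Step 6. [r6c4∈{1,2,6}] in row 6, 2 fits only at r6c4 ⇒ r6c4=2.
Step 7. [r4c5∈{5,6}] 5 has one home in col 5: r4c5. So r4c5=5.
Step 8. [r4c3∈{2}] r4c3 is down to just 2. So r4c3=2.
Step 9. [r5c6∈{1}] r5c6 has the single candidate 1, so r5c6=1.
Step 10. [r4c6∈{6}] r4c6 has the single candidate 6 ⇒ r4c6=6.
Step 11. [r6c2∈{3}] r6c2 has the single candidate 3, so r6c2=3.
Step 12. [r2c1∈{2}] r2c1 has the single candidate 2, so r2c1=2.
Step 13. [r2c4∈{6}] r2c4 is down to just 6, so r2c4=6.
Step 14. [r6c3∈{1}] only 1 remains possible at r6c3, so r6c3=1.
Step 15. [r3c3∈{5}] r3c3 is down to just 5, so r3c3=5.
Step 16. [r5c4∈{4}] nothing but 4 survives at r5c4. So r5c4=4.
Step 17. [r4c4∈{1}] only 1 remains possible at r4c4 ⇒ r4c4=1.
Step 18. [r1c4∈{5}] nothing but 5 survives at r1c4, so r1c4=5.
Step 19. [r2c3∈{4}] r2c3 has the single candidate 4. So r2c3=4.
Step 20. [r6c5∈{6}] only 6 remains possible at r6c5, so r6c5=6.
Step 21. [r1c3∈{3}] r1c3 has the single candidate 3, so r1c3=3.
Step 22. [r3c6∈{2}] only 2 remains possible at r3c6 ⇒ r3c6=2.
Step 23. [r3c2∈{6}] r3c2 is down to just 6, so r3c2=6.

Answer: 6 1 3 5 2 4 / 2 5 4 6 1 3 / 1 6 5 3 4 2 / 3 4 2 1 5 6 / 5 2 6 4 3 1 / 4 3 1 2 6 5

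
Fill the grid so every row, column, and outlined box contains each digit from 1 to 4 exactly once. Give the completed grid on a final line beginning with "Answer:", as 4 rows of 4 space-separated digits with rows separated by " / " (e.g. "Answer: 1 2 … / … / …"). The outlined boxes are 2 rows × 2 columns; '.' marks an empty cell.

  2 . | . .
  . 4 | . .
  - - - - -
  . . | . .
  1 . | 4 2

Step 1. [r2c1∈{3}] nothing but 3 survives at r2c1, so r2c1=3.
Step 2. [r2c4∈{1}] r2c4 is down to just 1, so r2c4=1.
Step 3. [r3c4∈{3}] r3c4 is down to just 3. So r3c4=3.
Step 4. [r3c3∈{1}] r3c3 has the single candidate 1, so r3c3=1.
Step 5. [r1c3∈{3}] r1c3 has the single candidate 3. So r1c3=3.
Step 6. [r4c2∈{3}] nothing but 3 survives at r4c2, so r4c2=3.
Step 7. [r2c3∈{2}] r2c3's peers cover all but 2, so r2c3=2.
Step 8. [r3c2∈{2}] only 2 remains possible at r3c2, so r3c2=2.
Step 9. [r3c1∈{4}] r3c1's peers cover all but 4. So r3c1=4.
Step 10. [r1c2∈{1}] nothing but 1 survives at r1c2 ⇒ r1c2=1.
Step 11. [r1c4∈{4}] r1c4 is down to just 4 ⇒ r1c4=4.

Answer: 2 1 3 4 / 3 4 2 1 / 4 2 1 3 / 1 3 4 2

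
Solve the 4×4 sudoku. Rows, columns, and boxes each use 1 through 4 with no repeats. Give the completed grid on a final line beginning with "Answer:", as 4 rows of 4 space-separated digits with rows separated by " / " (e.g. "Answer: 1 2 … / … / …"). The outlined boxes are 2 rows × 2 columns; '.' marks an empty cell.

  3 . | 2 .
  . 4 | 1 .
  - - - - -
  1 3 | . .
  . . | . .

Step 1. [r4c1∈{2,4}] in col 1, 4 fits only at r4c1, so r4c1=4.
Step 2. [r4c4∈{1,2,3}] r4c4 is the only open cell in row 4 admitting 1, so r4c4=1.
Step 3. [r3c4∈{2,4}] 2 has one home in row 3: r3c4. So r3c4=2.
Step 4. [r4c3∈{3}] only 3 remains possible at r4c3, so r4c3=3.
Step 5. [r3c3∈{4}] nothing but 4 survives at r3c3. So r3c3=4.
Step 6. [r2c1∈{2}] r2c1 has the single candidate 2 ⇒ r2c1=2.
Step 7. [r1c4∈{4}] r1c4 is down to just 4. So r1c4=4.
Step 8. [r2c4∈{3}] nothing but 3 survives at r2c4, so r2c4=3.
Step 9. [r4c2∈{2}] nothing but 2 survives at r4c2, so r4c2=2.
Step 10. [r1c2∈{1}] nothing but 1 survives at r1c2. So r1c2=1.

Answer: 3 1 2 4 / 2 4 1 3 / 1 3 4 2 / 4 2 3 1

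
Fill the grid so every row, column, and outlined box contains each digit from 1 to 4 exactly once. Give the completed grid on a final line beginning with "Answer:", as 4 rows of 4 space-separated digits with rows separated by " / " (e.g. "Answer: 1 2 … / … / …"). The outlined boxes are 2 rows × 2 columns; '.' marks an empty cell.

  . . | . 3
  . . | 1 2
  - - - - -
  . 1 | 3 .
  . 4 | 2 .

Step 1. [r2c1∈{3,4}] r2c1 is the only open cell in row 2 admitting 4 ⇒ r2c1=4.
Step 2. [r3c1∈{2}] r3c1's peers cover all but 2 ⇒ r3c1=2.
Step 3. [r3c4∈{4}] r3c4 has the single candidate 4 ⇒ r3c4=4.
Step 4. [r4c4∈{1}] r4c4's peers cover all but 1, so r4c4=1.
Step 5. [r2c2∈{3}] nothing but 3 survives at r2c2, so r2c2=3.
Step 6. [r4c1∈{3}] r4c1 has the single candidate 3 ⇒ r4c1=3.
Step 7. [r1c1∈{1}] only 1 remains possible at r1c1, so r1c1=1.
Step 8. [r1c2∈{2}] r1c2 is down to just 2 ⇒ r1c2=2.
Step 9. [r1c3∈{4}] nothing but 4 survives at r1c3 ⇒ r1c3=4.

Answer: 1 2 4 3 / 4 3 1 2 / 2 1 3 4 / 3 4 2 1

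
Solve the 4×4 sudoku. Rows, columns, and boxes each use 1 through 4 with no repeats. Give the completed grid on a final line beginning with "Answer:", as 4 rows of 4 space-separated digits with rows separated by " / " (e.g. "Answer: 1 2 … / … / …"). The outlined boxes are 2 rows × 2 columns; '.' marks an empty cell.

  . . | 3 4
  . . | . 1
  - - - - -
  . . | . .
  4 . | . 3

Step 1. [r2c3∈{2}] nothing but 2 survives at r2c3, so r2c3=2.
Step 2. [r4c2∈{1,2}] across row 4, 2 lands solely at r4c2 ⇒ r4c2=2.
Step 3. [r2c1∈{3}] r2c1 has the single candidate 3. So r2c1=3.
Step 4. [r3c1∈{1}] only 1 remains possible at r3c1, so r3c1=1.
Step 5. [r1c2∈{1}] nothing but 1 survives at r1c2. So r1c2=1.
Step 6. [r3c4∈{2}] nothing but 2 survives at r3c4 ⇒ r3c4=2.
Step 7. [r3c2∈{3}] only 3 remains possible at r3c2. So r3c2=3.
Step 8. [r4c3∈{1}] r4c3 is down to just 1, so r4c3=1.
Step 9. [r3c3∈{4}] only 4 remains possible at r3c3. So r3c3=4.
Step 10. [r1c1∈{2}] r1c1 has the single candidate 2 ⇒ r1c1=2.
Step 11. [r2c2∈{4}] r2c2's peers cover all but 4, so r2c2=4.

Answer: 2 1 3 4 / 3 4 2 1 / 1 3 4 2 / 4 2 1 3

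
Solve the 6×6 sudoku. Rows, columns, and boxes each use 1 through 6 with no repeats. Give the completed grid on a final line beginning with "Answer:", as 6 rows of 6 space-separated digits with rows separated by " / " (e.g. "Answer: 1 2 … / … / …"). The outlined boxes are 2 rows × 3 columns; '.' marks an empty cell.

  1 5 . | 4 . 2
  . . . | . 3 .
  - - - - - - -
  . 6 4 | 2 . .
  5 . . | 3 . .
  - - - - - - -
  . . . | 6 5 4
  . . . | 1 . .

Step 1. [r2c6∈{1,5,6}] row 2 places 1 nowhere but r2c6, so r2c6=1.
Step 2. [r6c6∈{3}] r6c6 is down to just 3 ⇒ r6c6=3.
Step 3. [r5c2∈{1,2,3}] col 2 places 3 nowhere but r5c2. So r5c2=3.
Step 4. [r5c1∈{2}] r5c1 is down to just 2 ⇒ r5c1=2.
Step 5. [r4c2∈{1,2}] in col 2, 1 fits only at r4c2 ⇒ r4c2=1.
Step 6. [r1c5∈{6}] r1c5 has the single candidate 6 ⇒ r1c5=6.
Step 7. [r2c2∈{2,4}] 2 has one home in col 2: r2c2. So r2c2=2.
Step 8. [r2c3∈{6}] only 6 remains possible at r2c3, so r2c3=6.
Step 9. [r6c2∈{4}] r6c2 is down to just 4 ⇒ r6c2=4.
Step 10. [r3c1∈{3}] nothing but 3 survives at r3c1, so r3c1=3.
Step 11. [r3c5∈{1}] r3c5's peers cover all but 1, so r3c5=1.
Step 12. [r6c5∈{2}] nothing but 2 survives at r6c5. So r6c5=2.
Step 13. [r6c1∈{6}] r6c1's peers cover all but 6, so r6c1=6.
Step 14. [r1c3∈{3}] only 3 remains possible at r1c3. So r1c3=3.
Step 15. [r2c4∈{5}] r2c4 is down to just 5 ⇒ r2c4=5.
Step 16. [r6c3∈{5}] only 5 remains possible at r6c3. So r6c3=5.
Step 17. [r2c1∈{4}] r2c1's peers cover all but 4 ⇒ r2c1=4.
Step 18. [r4c3∈{2}] r4c3 is down to just 2, so r4c3=2.
Step 19. [r4c5∈{4}] r4c5 has the single candidate 4 ⇒ r4c5=4.
Step 20. [r3c6∈{5}] only 5 remains possible at r3c6, so r3c6=5.
Step 21. [r5c3∈{1}] r5c3 has the single candidate 1, so r5c3=1.
Step 22. [r4c6∈{6}] r4c6's peers cover all but 6 ⇒ r4c6=6.

Answer: 1 5 3 4 6 2 / 4 2 6 5 3 1 / 3 6 4 2 1 5 / 5 1 2 3 4 6 / 2 3 1 6 5 4 / 6 4 5 1 2 3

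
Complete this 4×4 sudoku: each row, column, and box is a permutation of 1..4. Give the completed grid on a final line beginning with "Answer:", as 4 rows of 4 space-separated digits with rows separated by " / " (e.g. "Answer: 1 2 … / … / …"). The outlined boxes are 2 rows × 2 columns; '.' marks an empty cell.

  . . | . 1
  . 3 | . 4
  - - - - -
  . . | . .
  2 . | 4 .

Step 1. [r3c3∈{1,2,3}] r3c3 is the only open cell in col 3 admitting 1, so r3c3=1.
Step 2. [r3c1∈{3,4}] r3c1 is the only open cell in col 1 admitting 3 ⇒ r3c1=3.
Step 3. [r1c2∈{2,4}] col 2 places 2 nowhere but r1c2, so r1c2=2.
Step 4. [r2c1∈{1}] r2c1 has the single candidate 1 ⇒ r2c1=1.
Step 5. [r1c3∈{3}] nothing but 3 survives at r1c3. So r1c3=3.
Step 6. [r2c3∈{2}] r2c3 is down to just 2, so r2c3=2.
Step 7. [r4c4∈{3}] only 3 remains possible at r4c4 ⇒ r4c4=3.
Step 8. [r3c4∈{2}] r3c4 is down to just 2. So r3c4=2.
Step 9. [r4c2∈{1}] r4c2 is down to just 1, so r4c2=1.
Step 10. [r1c1∈{4}] only 4 remains possible at r1c1 ⇒ r1c1=4.
Step 11. [r3c2∈{4}] only 4 remains possible at r3c2. So r3c2=4.

Answer: 4 2 3 1 / 1 3 2 4 / 3 4 1 2 / 2 1 4 3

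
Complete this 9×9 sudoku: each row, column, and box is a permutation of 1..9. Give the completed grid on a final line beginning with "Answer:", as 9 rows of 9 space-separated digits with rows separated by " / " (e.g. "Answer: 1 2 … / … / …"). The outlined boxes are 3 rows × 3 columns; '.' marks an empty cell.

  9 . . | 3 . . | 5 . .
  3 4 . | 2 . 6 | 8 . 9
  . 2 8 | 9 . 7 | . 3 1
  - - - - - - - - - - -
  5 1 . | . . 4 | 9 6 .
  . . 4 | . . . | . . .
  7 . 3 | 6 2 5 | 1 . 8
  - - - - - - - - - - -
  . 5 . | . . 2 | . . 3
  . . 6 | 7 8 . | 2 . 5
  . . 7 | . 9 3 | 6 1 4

Step 1. [r8c6∈{1}] nothing but 1 survives at r8c6 ⇒ r8c6=1.
Step 2. [r2c8∈{7}] r2c8's peers cover all but 7, so r2c8=7.
Step 3. [r9c2∈{8}] r9c2's peers cover all but 8, so r9c2=8.
Step 4. [r5c1∈{2,6,8}] across col 1, 8 lands solely at r5c1. So r5c1=8.
Step 5. [r1c3∈{1}] r1c3 is down to just 1 ⇒ r1c3=1.
Step 6. [r1c5∈{4}] nothing but 4 survives at r1c5, so r1c5=4.
Step 7. [r8c8∈{9}] r8c8's peers cover all but 9. So r8c8=9.
Step 8. [r1c9∈{2,6}] in col 9, 6 fits only at r1c9. So r1c9=6.
Step 9. [r5c7∈{3,7}] r5c7 is the only open cell in col 7 admitting 3. So r5c7=3.
Step 10. [r2c5∈{1,5}] row 2 places 1 nowhere but r2c5. So r2c5=1.
Step 11. [r5c5∈{7}] nothing but 7 survives at r5c5. So r5c5=7.
Step 12. [r5c9∈{2}] r5c9's peers cover all but 2. So r5c9=2.
Step 13. [r5c6∈{9}] r5c6 is down to just 9, so r5c6=9.
Step 14. [r8c1∈{4}] r8c1 is down to just 4. So r8c1=4.
Step 15. [r6c2∈{9}] r6c2 is down to just 9, so r6c2=9.
Step 16. [r9c4∈{5}] only 5 remains possible at r9c4. So r9c4=5.
Step 17. [r7c4∈{4}] r7c4's peers cover all but 4 ⇒ r7c4=4.
Step 18. [r2c3∈{5}] only 5 remains possible at r2c3, so r2c3=5.
Step 19. [r1c8∈{2}] only 2 remains possible at r1c8. So r1c8=2.
Step 20. [r8c2∈{3}] r8c2 has the single candidate 3. So r8c2=3.
Step 21. [r5c4∈{1}] only 1 remains possible at r5c4 ⇒ r5c4=1.
Step 22. [r6c8∈{4}] nothing but 4 survives at r6c8 ⇒ r6c8=4.
Step 23. [r5c2∈{6}] r5c2 is down to just 6. So r5c2=6.
Step 24. [r7c8∈{8}] only 8 remains possible at r7c8 ⇒ r7c8=8.
Step 25. [r4c3∈{2}] r4c3 is down to just 2. So r4c3=2.
Step 26. [r3c5∈{5}] r3c5 is down to just 5. So r3c5=5.
Step 27. [r1c6∈{8}] r1c6 is down to just 8, so r1c6=8.
Step 28. [r1c2∈{7}] r1c2 is down to just 7. So r1c2=7.
Step 29. [r7c1∈{1}] nothing but 1 survives at r7c1, so r7c1=1.
Step 30. [r4c5∈{3}] r4c5 has the single candidate 3, so r4c5=3.
Step 31. [r7c3∈{9}] r7c3 has the single candidate 9. So r7c3=9.
Step 32. [r9c1∈{2}] r9c1 is down to just 2, so r9c1=2.
Step 33. [r7c5∈{6}] nothing but 6 survives at r7c5 ⇒ r7c5=6.
Step 34. [r3c1∈{6}] r3c1's peers cover all but 6 ⇒ r3c1=6.
Step 35. [r5c8∈{5}] only 5 remains possible at r5c8, so r5c8=5.
Step 36. [r4c4∈{8}] r4c4's peers cover all but 8. So r4c4=8.
Step 37. [r3c7∈{4}] r3c7 has the single candidate 4. So r3c7=4.
Step 38. [r4c9∈{7}] r4c9 is down to just 7. So r4c9=7.
Step 39. [r7c7∈{7}] r7c7 is down to just 7. So r7c7=7.

Answer: 9 7 1 3 4 8 5 2 6 / 3 4 5 2 1 6 8 7 9 / 6 2 8 9 5 7 4 3 1 / 5 1 2 8 3 4 9 6 7 / 8 6 4 1 7 9 3 5 2 / 7 9 3 6 2 5 1 4 8 / 1 5 9 4 6 2 7 8 3 / 4 3 6 7 8 1 2 9 5 / 2 8 7 5 9 3 6 1 4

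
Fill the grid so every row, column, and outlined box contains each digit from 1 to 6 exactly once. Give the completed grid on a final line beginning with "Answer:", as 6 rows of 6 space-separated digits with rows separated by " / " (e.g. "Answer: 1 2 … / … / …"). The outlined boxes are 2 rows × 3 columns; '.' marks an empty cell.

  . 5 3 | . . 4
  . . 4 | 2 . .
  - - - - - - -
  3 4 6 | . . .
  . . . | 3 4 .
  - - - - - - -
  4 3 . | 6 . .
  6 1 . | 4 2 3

Step 1. [r1c4∈{1}] r1c4 is down to just 1. So r1c4=1.
Step 2. [r4c1∈{1,2,5}] col 1 places 5 nowhere but r4c1 ⇒ r4c1=5.
Step 3. [r4c6∈{1,2,6}] r4c6 is the only open cell in row 4 admitting 6, so r4c6=6.
Step 4. [r2c6∈{5}] r2c6 is down to just 5. So r2c6=5.
Step 5. [r5c5∈{1,5}] r5c5 is the only open cell in box 6 admitting 5, so r5c5=5.
Step 6. [r2c2∈{6}] r2c2's peers cover all but 6. So r2c2=6.
Step 7. [r3c5∈{1}] only 1 remains possible at r3c5 ⇒ r3c5=1.
Step 8. [r4c2∈{2}] nothing but 2 survives at r4c2. So r4c2=2.
Step 9. [r5c3∈{2}] r5c3 is down to just 2. So r5c3=2.
Step 10. [r6c3∈{5}] r6c3's peers cover all but 5, so r6c3=5.
Step 11. [r2c5∈{3}] r2c5's peers cover all but 3. So r2c5=3.
Step 12. [r1c1∈{2}] nothing but 2 survives at r1c1. So r1c1=2.
Step 13. [r3c6∈{2}] only 2 remains possible at r3c6, so r3c6=2.
Step 14. [r2c1∈{1}] r2c1 is down to just 1 ⇒ r2c1=1.
Step 15. [r3c4∈{5}] only 5 remains possible at r3c4 ⇒ r3c4=5.
Step 16. [r5c6∈{1}] nothing but 1 survives at r5c6, so r5c6=1.
Step 17. [r4c3∈{1}] only 1 remains possible at r4c3, so r4c3=1.
Step 18. [r1c5∈{6}] r1c5 is down to just 6. So r1c5=6.

Answer: 2 5 3 1 6 4 / 1 6 4 2 3 5 / 3 4 6 5 1 2 / 5 2 1 3 4 6 / 4 3 2 6 5 1 / 6 1 5 4 2 3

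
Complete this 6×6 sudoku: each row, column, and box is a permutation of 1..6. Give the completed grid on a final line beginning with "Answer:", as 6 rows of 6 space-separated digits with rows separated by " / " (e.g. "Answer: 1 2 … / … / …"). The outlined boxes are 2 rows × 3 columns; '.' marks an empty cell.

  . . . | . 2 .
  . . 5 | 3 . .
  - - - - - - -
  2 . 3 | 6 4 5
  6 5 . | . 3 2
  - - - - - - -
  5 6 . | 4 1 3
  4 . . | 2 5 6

Step 1. [r2c1∈{1}] nothing but 1 survives at r2c1. So r2c1=1.
Step 2. [r3c2∈{1}] nothing but 1 survives at r3c2, so r3c2=1.
Step 3. [r2c6∈{4}] r2c6's peers cover all but 4. So r2c6=4.
Step 4. [r1c2∈{3,4}] in col 2, 4 fits only at r1c2 ⇒ r1c2=4.
Step 5. [r1c6∈{1}] nothing but 1 survives at r1c6. So r1c6=1.
Step 6. [r1c4∈{5}] nothing but 5 survives at r1c4. So r1c4=5.
Step 7. [r6c2∈{3}] r6c2 is down to just 3 ⇒ r6c2=3.
Step 8. [r1c1∈{3}] r1c1 has the single candidate 3 ⇒ r1c1=3.
Step 9. [r5c3∈{2}] r5c3 has the single candidate 2, so r5c3=2.
Step 10. [r2c5∈{6}] only 6 remains possible at r2c5. So r2c5=6.
Step 11. [r1c3∈{6}] r1c3 is down to just 6, so r1c3=6.
Step 12. [r2c2∈{2}] only 2 remains possible at r2c2. So r2c2=2.
Step 13. [r4c4∈{1}] only 1 remains possible at r4c4. So r4c4=1.
Step 14. [r4c3∈{4}] nothing but 4 survives at r4c3. So r4c3=4.
Step 15. [r6c3∈{1}] r6c3 is down to just 1, so r6c3=1.

Answer: 3 4 6 5 2 1 / 1 2 5 3 6 4 / 2 1 3 6 4 5 / 6 5 4 1 3 2 / 5 6 2 4 1 3 / 4 3 1 2 5 6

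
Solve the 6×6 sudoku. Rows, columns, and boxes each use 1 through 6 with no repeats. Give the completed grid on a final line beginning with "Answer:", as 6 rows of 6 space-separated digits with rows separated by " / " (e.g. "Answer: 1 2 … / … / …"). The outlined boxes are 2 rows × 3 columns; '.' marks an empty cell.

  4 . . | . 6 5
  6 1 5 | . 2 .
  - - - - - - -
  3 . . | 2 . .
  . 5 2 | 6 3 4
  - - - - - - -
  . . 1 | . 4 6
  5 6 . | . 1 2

Step 1. [r6c4∈{3}] r6c4's peers cover all but 3. So r6c4=3.
Step 2. [r1c2∈{2,3}] 2 has one home in row 1: r1c2, so r1c2=2.
Step 3. [r3c2∈{4}] r3c2 is down to just 4 ⇒ r3c2=4.
Step 4. [r5c1∈{2}] r5c1's peers cover all but 2. So r5c1=2.
Step 5. [r6c3∈{4}] r6c3's peers cover all but 4. So r6c3=4.
Step 6. [r3c5∈{5}] r3c5 has the single candidate 5. So r3c5=5.
Step 7. [r2c6∈{3}] r2c6 is down to just 3, so r2c6=3.
Step 8. [r1c3∈{3}] r1c3 has the single candidate 3, so r1c3=3.
Step 9. [r3c3∈{6}] nothing but 6 survives at r3c3, so r3c3=6.
Step 10. [r4c1∈{1}] r4c1's peers cover all but 1, so r4c1=1.
Step 11. [r5c4∈{5}] only 5 remains possible at r5c4. So r5c4=5.
Step 12. [r2c4∈{4}] r2c4's peers cover all but 4, so r2c4=4.
Step 13. [r1c4∈{1}] r1c4 is down to just 1, so r1c4=1.
Step 14. [r3c6∈{1}] r3c6 is down to just 1, so r3c6=1.
Step 15. [r5c2∈{3}] nothing but 3 survives at r5c2 ⇒ r5c2=3.

Answer: 4 2 3 1 6 5 / 6 1 5 4 2 3 / 3 4 6 2 5 1 / 1 5 2 6 3 4 / 2 3 1 5 4 6 / 5 6 4 3 1 2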